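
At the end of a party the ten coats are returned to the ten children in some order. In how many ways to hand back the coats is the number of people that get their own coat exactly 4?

Choose which 4 of the 10 are fixed: C(10,4) = 210.
The other 6 form a derangement: !6 = 265.
Total: 210 × 265 = 55650.

55650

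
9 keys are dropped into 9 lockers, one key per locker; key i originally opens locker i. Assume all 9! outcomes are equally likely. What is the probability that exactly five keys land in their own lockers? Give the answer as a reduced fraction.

Favorable outcomes: C(9,5)·!4 = 126·9 = 1134.
Total outcomes: 9! = 362880.
Probability = 1134/362880 = 1/320.

1/320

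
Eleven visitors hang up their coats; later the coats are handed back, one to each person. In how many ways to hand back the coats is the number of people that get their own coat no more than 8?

# with exactly i fixed is C(11,i)·!(11-i); sum over i=0..8:
  i=0: C(11,0)·!11 = 1·14684570 = 14684570
  i=1: C(11,1)·!10 = 11·1334961 = 14684571
  i=2: C(11,2)·!9 = 55·133496 = 7342280
  i=3: C(11,3)·!8 = 165·14833 = 2447445
  i=4: C(11,4)·!7 = 330·1854 = 611820
  i=5: C(11,5)·!6 = 462·265 = 122430
  i=6: C(11,6)·!5 = 462·44 = 20328
  i=7: C(11,7)·!4 = 330·9 = 2970
  i=8: C(11,8)·!3 = 165·2 = 330
Total = 39916744.

39916744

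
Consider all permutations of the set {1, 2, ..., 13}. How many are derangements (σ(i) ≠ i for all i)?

!13 is the nearest integer to 13!/e.
13! = 6227020800, and 6227020800/e ≈ 2290792932.07, so !13 = 2290792932.

2290792932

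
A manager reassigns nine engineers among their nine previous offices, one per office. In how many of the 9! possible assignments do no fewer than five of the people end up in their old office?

Sum C(9,i)·!(9-i) for i = 5..9:
  i=5: C(9,5)·!4 = 126·9 = 1134
  i=6: C(9,6)·!3 = 84·2 = 168
  i=7: C(9,7)·!2 = 36·1 = 36
  i=8: C(9,8)·!1 = 9·0 = 0
  i=9: C(9,9)·!0 = 1·1 = 1
Total = 1339.

1339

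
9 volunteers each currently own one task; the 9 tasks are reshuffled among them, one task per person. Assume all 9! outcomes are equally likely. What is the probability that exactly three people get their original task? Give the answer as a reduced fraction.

53/864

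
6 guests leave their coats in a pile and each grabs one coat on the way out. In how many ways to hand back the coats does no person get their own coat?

265

By inclusion-exclusion, !6 = Σ (-1)^k · 6!/k! for k=0..6
= 6! - 6!/1! + 6!/2! - 6!/3! + 6!/4! - 6!/5! + 6!/6!
= 720 - 720 + 360 - 120 + 30 - 6 + 1
= 265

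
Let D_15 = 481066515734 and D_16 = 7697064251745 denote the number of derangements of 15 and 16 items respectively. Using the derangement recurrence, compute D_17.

130850092279664

D_17 = (17-1)·(D_16 + D_15) = 16·(7697064251745 + 481066515734) = 16·8178130767479 = 130850092279664.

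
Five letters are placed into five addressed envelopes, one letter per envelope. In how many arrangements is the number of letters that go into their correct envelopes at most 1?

89

# with exactly i fixed is C(5,i)·!(5-i); sum over i=0..1:
  i=0: C(5,0)·!5 = 1·44 = 44
  i=1: C(5,1)·!4 = 5·9 = 45
Total = 89.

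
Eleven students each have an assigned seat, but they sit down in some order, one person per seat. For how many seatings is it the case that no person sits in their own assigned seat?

14684570

!11 = 11! · Σ_{k=0}^{11} (-1)^k/k!
= 11! - 11!/1! + 11!/2! - 11!/3! + 11!/4! - 11!/5! + 11!/6! - 11!/7! + 11!/8! - 11!/9! + 11!/10! - 11!/11!
= 39916800 - 39916800 + 19958400 - 6652800 + 1663200 - 332640 + 55440 - 7920 + 990 - 110 + 11 - 1
= 14684570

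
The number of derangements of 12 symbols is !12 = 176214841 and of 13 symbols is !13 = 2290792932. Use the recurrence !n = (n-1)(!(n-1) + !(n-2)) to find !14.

32071101049

!14 = (14-1)·(!13 + !12) = 13·(2290792932 + 176214841) = 13·2467007773 = 32071101049.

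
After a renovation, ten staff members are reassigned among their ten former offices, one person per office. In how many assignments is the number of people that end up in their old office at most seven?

3628754

# with exactly i fixed is C(10,i)·!(10-i); sum over i=0..7:
  i=0: C(10,0)·!10 = 1·1334961 = 1334961
  i=1: C(10,1)·!9 = 10·133496 = 1334960
  i=2: C(10,2)·!8 = 45·14833 = 667485
  i=3: C(10,3)·!7 = 120·1854 = 222480
  i=4: C(10,4)·!6 = 210·265 = 55650
  i=5: C(10,5)·!5 = 252·44 = 11088
  i=6: C(10,6)·!4 = 210·9 = 1890
  i=7: C(10,7)·!3 = 120·2 = 240
Total = 3628754.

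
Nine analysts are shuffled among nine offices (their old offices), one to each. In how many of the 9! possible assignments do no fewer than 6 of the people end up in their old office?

205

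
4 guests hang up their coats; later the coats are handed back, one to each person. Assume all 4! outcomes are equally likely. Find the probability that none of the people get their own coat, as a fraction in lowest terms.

Favorable outcomes: !4 = 9.
Total outcomes: 4! = 24.
Probability = 9/24 = 3/8.

3/8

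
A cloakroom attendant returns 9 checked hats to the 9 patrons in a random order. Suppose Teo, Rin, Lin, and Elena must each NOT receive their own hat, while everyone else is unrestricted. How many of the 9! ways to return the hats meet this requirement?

229080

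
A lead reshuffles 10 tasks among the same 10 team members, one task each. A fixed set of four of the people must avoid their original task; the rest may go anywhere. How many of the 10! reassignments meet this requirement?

Let A_j be the event that the j-th constrained one is fixed. By inclusion-exclusion over the 4 events:
Σ_{j=0}^{4} (-1)^j C(4,j)(10-j)!
= C(4,0)·10! - C(4,1)·9! + C(4,2)·8! - C(4,3)·7! + C(4,4)·6!
= 3628800 - 1451520 + 241920 - 20160 + 720
= 2399760

2399760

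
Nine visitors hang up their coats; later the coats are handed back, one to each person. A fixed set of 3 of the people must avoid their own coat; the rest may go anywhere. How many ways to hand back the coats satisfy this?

256320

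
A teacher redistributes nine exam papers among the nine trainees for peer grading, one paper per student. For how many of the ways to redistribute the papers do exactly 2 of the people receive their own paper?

Pick the 2 fixed positions: C(9,2) = 36 ways.
The other 7 form a derangement: !7 = 1854.
Total: 36 × 1854 = 66744.

66744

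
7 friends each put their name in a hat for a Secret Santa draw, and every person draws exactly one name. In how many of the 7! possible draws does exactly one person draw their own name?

1855

Choose which one of the 7 is fixed: C(7,1) = 7.
The other 6 form a derangement: !6 = 265.
Total: 7 × 265 = 1855.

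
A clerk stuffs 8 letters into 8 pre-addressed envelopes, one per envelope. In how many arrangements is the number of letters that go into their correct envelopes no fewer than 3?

3235

# with exactly i fixed is C(8,i)·!(8-i); sum over i=3..8:
  i=3: C(8,3)·!5 = 56·44 = 2464
  i=4: C(8,4)·!4 = 70·9 = 630
  i=5: C(8,5)·!3 = 56·2 = 112
  i=6: C(8,6)·!2 = 28·1 = 28
  i=7: C(8,7)·!1 = 8·0 = 0
  i=8: C(8,8)·!0 = 1·1 = 1
Total = 3235.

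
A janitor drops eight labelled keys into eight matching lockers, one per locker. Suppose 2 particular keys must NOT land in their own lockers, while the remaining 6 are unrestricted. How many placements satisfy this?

30960

Inclusion-exclusion on the 2 forbidden self-matches:
Σ_{j=0}^{2} (-1)^j C(2,j)(8-j)!
= C(2,0)·8! - C(2,1)·7! + C(2,2)·6!
= 40320 - 10080 + 720
= 30960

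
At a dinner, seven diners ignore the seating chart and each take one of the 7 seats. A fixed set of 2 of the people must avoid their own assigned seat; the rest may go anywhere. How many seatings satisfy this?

3720

Let A_j be the event that the j-th constrained one is fixed. By inclusion-exclusion over the 2 events:
Σ_{j=0}^{2} (-1)^j C(2,j)(7-j)!
= C(2,0)·7! - C(2,1)·6! + C(2,2)·5!
= 5040 - 1440 + 120
= 3720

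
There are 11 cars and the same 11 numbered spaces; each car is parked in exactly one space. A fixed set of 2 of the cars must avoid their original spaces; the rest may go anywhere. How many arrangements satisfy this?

33022080

Let A_j be the event that the j-th constrained one is fixed. By inclusion-exclusion over the 2 events:
Σ_{j=0}^{2} (-1)^j C(2,j)(11-j)!
= C(2,0)·11! - C(2,1)·10! + C(2,2)·9!
= 39916800 - 7257600 + 362880
= 33022080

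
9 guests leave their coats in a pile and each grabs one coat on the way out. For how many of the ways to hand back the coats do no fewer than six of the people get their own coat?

Sum C(9,i)·!(9-i) for i = 6..9:
  i=6: C(9,6)·!3 = 84·2 = 168
  i=7: C(9,7)·!2 = 36·1 = 36
  i=8: C(9,8)·!1 = 9·0 = 0
  i=9: C(9,9)·!0 = 1·1 = 1
Total = 205.

205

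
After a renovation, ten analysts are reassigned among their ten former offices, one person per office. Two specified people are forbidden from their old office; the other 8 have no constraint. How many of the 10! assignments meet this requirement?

2943360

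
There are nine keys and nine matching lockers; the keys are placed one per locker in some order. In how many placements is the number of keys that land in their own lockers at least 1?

Sum C(9,i)·!(9-i) for i = 1..9:
  i=1: C(9,1)·!8 = 9·14833 = 133497
  i=2: C(9,2)·!7 = 36·1854 = 66744
  i=3: C(9,3)·!6 = 84·265 = 22260
  i=4: C(9,4)·!5 = 126·44 = 5544
  i=5: C(9,5)·!4 = 126·9 = 1134
  i=6: C(9,6)·!3 = 84·2 = 168
  i=7: C(9,7)·!2 = 36·1 = 36
  i=8: C(9,8)·!1 = 9·0 = 0
  i=9: C(9,9)·!0 = 1·1 = 1
Total = 229384.

229384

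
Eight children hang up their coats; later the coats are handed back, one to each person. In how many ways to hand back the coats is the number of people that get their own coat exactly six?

Choose which 6 of the 8 are fixed: C(8,6) = 28.
The remaining 2 must be deranged: !2 = 1.
Total: 28 × 1 = 28.

28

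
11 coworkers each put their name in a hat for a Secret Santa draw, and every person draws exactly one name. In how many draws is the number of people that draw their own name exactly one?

14684571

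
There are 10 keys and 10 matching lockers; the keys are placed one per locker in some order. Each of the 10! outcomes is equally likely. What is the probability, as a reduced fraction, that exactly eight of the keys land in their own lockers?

1/80640

Favorable outcomes: C(10,8)·!2 = 45·1 = 45.
Total outcomes: 10! = 3628800.
Probability = 45/3628800 = 1/80640.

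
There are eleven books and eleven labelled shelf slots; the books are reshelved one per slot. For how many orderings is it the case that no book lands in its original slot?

14684570

Recurrence: !11 = 10·(!10 + !9).
!11 = 10·(1334961 + 133496) = 10·1468457 = 14684570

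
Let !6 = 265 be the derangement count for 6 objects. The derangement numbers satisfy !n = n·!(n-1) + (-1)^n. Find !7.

!7 = 7·265 - 1 = 1854.

1854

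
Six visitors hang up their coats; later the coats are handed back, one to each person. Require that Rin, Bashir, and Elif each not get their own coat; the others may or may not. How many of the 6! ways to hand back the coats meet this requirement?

426

Inclusion-exclusion on the 3 forbidden self-matches:
Σ_{j=0}^{3} (-1)^j C(3,j)(6-j)!
= C(3,0)·6! - C(3,1)·5! + C(3,2)·4! - C(3,3)·3!
= 720 - 360 + 72 - 6
= 426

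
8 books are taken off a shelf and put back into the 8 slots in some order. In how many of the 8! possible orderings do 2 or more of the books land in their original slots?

10655

# with exactly i fixed is C(8,i)·!(8-i); sum over i=2..8:
  i=2: C(8,2)·!6 = 28·265 = 7420
  i=3: C(8,3)·!5 = 56·44 = 2464
  i=4: C(8,4)·!4 = 70·9 = 630
  i=5: C(8,5)·!3 = 56·2 = 112
  i=6: C(8,6)·!2 = 28·1 = 28
  i=7: C(8,7)·!1 = 8·0 = 0
  i=8: C(8,8)·!0 = 1·1 = 1
Total = 10655.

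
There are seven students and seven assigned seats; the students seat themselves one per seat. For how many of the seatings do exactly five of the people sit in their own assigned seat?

21

Choose which 5 of the 7 are fixed: C(7,5) = 21.
The remaining 2 must be deranged: !2 = 1.
Total: 21 × 1 = 21.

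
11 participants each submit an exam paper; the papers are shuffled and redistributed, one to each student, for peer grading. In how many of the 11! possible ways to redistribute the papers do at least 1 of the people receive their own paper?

25232230

Sum C(11,i)·!(11-i) for i = 1..11:
  i=1: C(11,1)·!10 = 11·1334961 = 14684571
  i=2: C(11,2)·!9 = 55·133496 = 7342280
  i=3: C(11,3)·!8 = 165·14833 = 2447445
  i=4: C(11,4)·!7 = 330·1854 = 611820
  i=5: C(11,5)·!6 = 462·265 = 122430
  i=6: C(11,6)·!5 = 462·44 = 20328
  i=7: C(11,7)·!4 = 330·9 = 2970
  i=8: C(11,8)·!3 = 165·2 = 330
  i=9: C(11,9)·!2 = 55·1 = 55
  i=10: C(11,10)·!1 = 11·0 = 0
  i=11: C(11,11)·!0 = 1·1 = 1
Total = 25232230.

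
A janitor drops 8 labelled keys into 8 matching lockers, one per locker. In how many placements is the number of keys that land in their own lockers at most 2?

# with exactly i fixed is C(8,i)·!(8-i); sum over i=0..2:
  i=0: C(8,0)·!8 = 1·14833 = 14833
  i=1: C(8,1)·!7 = 8·1854 = 14832
  i=2: C(8,2)·!6 = 28·265 = 7420
Total = 37085.

37085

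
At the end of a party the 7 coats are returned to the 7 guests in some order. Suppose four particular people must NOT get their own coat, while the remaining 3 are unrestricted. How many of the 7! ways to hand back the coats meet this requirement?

Inclusion-exclusion on the 4 forbidden self-matches:
Σ_{j=0}^{4} (-1)^j C(4,j)(7-j)!
= C(4,0)·7! - C(4,1)·6! + C(4,2)·5! - C(4,3)·4! + C(4,4)·3!
= 5040 - 2880 + 720 - 96 + 6
= 2790

2790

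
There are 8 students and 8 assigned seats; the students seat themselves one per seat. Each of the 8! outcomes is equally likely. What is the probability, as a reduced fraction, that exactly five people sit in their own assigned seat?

1/360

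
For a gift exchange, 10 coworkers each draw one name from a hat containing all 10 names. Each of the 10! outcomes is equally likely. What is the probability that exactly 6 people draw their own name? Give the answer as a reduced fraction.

1/1920

Favorable outcomes: C(10,6)·!4 = 210·9 = 1890.
Total outcomes: 10! = 3628800.
Probability = 1890/3628800 = 1/1920.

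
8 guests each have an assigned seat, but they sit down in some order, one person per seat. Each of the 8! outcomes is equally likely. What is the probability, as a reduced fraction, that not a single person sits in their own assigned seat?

Favorable outcomes: !8 = 14833.
Total outcomes: 8! = 40320.
Probability = 14833/40320 = 2119/5760.

2119/5760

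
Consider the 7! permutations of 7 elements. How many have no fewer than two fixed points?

1331

Sum C(7,i)·!(7-i) for i = 2..7:
  i=2: C(7,2)·!5 = 21·44 = 924
  i=3: C(7,3)·!4 = 35·9 = 315
  i=4: C(7,4)·!3 = 35·2 = 70
  i=5: C(7,5)·!2 = 21·1 = 21
  i=6: C(7,6)·!1 = 7·0 = 0
  i=7: C(7,7)·!0 = 1·1 = 1
Total = 1331.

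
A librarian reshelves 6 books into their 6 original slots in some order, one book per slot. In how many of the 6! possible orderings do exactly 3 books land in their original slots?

Pick the 3 fixed positions: C(6,3) = 20 ways.
The remaining 3 must be deranged: !3 = 2.
Total: 20 × 2 = 40.

40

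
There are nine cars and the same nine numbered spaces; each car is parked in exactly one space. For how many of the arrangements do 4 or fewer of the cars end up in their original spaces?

361541

# with exactly i fixed is C(9,i)·!(9-i); sum over i=0..4:
  i=0: C(9,0)·!9 = 1·133496 = 133496
  i=1: C(9,1)·!8 = 9·14833 = 133497
  i=2: C(9,2)·!7 = 36·1854 = 66744
  i=3: C(9,3)·!6 = 84·265 = 22260
  i=4: C(9,4)·!5 = 126·44 = 5544
Total = 361541.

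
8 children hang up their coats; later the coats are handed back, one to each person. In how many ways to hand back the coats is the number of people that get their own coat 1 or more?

25487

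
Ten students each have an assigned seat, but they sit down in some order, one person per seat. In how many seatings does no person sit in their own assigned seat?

1334961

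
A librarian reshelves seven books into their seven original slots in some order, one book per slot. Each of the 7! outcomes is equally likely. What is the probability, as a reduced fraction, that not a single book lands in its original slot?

Favorable outcomes: !7 = 1854.
Total outcomes: 7! = 5040.
Probability = 1854/5040 = 103/280.

103/280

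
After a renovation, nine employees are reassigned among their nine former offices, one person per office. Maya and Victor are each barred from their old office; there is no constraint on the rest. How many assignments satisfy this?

287280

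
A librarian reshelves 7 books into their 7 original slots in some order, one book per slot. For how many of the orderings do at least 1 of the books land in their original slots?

Sum C(7,i)·!(7-i) for i = 1..7:
  i=1: C(7,1)·!6 = 7·265 = 1855
  i=2: C(7,2)·!5 = 21·44 = 924
  i=3: C(7,3)·!4 = 35·9 = 315
  i=4: C(7,4)·!3 = 35·2 = 70
  i=5: C(7,5)·!2 = 21·1 = 21
  i=6: C(7,6)·!1 = 7·0 = 0
  i=7: C(7,7)·!0 = 1·1 = 1
Total = 3186.

3186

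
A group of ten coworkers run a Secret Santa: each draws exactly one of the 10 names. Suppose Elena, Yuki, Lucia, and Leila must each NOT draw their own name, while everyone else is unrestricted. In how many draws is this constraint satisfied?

2399760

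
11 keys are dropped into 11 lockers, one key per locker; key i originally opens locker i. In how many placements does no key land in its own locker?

!11 is the nearest integer to 11!/e.
11! = 39916800, and 39916800/e ≈ 14684570.08, so !11 = 14684570.

14684570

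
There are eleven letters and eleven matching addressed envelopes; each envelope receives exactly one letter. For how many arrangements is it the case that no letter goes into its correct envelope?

14684570

The number of derangements of 11 is !11 = Σ_{k=0}^{11} (-1)^k·11!/k!
= 11! - 11!/1! + 11!/2! - 11!/3! + 11!/4! - 11!/5! + 11!/6! - 11!/7! + 11!/8! - 11!/9! + 11!/10! - 11!/11!
= 39916800 - 39916800 + 19958400 - 6652800 + 1663200 - 332640 + 55440 - 7920 + 990 - 110 + 11 - 1
= 14684570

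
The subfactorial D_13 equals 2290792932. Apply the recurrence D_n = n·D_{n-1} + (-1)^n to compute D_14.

D_14 = 14·2290792932 + 1 = 32071101049.

32071101049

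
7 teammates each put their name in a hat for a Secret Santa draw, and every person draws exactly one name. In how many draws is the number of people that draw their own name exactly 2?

924

Choose which 2 of the 7 are fixed: C(7,2) = 21.
The remaining 5 must be deranged: !5 = 44.
Total: 21 × 44 = 924.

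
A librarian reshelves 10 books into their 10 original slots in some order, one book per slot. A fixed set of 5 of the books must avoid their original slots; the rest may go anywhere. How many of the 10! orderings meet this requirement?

Inclusion-exclusion on the 5 forbidden self-matches:
Σ_{j=0}^{5} (-1)^j C(5,j)(10-j)!
= C(5,0)·10! - C(5,1)·9! + C(5,2)·8! - C(5,3)·7! + C(5,4)·6! - C(5,5)·5!
= 3628800 - 1814400 + 403200 - 50400 + 3600 - 120
= 2170680

2170680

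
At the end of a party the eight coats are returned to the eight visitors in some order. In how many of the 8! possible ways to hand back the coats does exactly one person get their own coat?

14832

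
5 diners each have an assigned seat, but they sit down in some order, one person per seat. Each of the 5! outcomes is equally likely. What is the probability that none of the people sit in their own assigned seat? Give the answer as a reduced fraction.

11/30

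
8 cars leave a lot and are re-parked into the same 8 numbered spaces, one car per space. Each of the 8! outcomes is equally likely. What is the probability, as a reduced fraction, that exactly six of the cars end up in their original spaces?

1/1440

Favorable outcomes: C(8,6)·!2 = 28·1 = 28.
Total outcomes: 8! = 40320.
Probability = 28/40320 = 1/1440.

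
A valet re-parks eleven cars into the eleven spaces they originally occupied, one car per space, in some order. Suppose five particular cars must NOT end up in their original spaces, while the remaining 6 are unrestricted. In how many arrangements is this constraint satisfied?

Inclusion-exclusion on the 5 forbidden self-matches:
Σ_{j=0}^{5} (-1)^j C(5,j)(11-j)!
= C(5,0)·11! - C(5,1)·10! + C(5,2)·9! - C(5,3)·8! + C(5,4)·7! - C(5,5)·6!
= 39916800 - 18144000 + 3628800 - 403200 + 25200 - 720
= 25022880

25022880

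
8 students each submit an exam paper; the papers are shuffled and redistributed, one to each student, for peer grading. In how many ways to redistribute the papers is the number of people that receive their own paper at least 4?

771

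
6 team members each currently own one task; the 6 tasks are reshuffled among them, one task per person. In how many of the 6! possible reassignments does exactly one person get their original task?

Choose which one of the 6 is fixed: C(6,1) = 6.
The other 5 form a derangement: !5 = 44.
Total: 6 × 44 = 264.

264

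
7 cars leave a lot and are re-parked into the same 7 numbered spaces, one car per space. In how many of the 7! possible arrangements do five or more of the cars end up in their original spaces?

22

Sum C(7,i)·!(7-i) for i = 5..7:
  i=5: C(7,5)·!2 = 21·1 = 21
  i=6: C(7,6)·!1 = 7·0 = 0
  i=7: C(7,7)·!0 = 1·1 = 1
Total = 22.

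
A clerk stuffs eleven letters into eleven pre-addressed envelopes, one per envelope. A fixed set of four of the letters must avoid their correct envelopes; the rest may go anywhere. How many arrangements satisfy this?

27422640

Inclusion-exclusion on the 4 forbidden self-matches:
Σ_{j=0}^{4} (-1)^j C(4,j)(11-j)!
= C(4,0)·11! - C(4,1)·10! + C(4,2)·9! - C(4,3)·8! + C(4,4)·7!
= 39916800 - 14515200 + 2177280 - 161280 + 5040
= 27422640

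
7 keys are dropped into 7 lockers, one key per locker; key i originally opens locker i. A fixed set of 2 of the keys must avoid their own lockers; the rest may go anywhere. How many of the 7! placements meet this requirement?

3720

Inclusion-exclusion on the 2 forbidden self-matches:
Σ_{j=0}^{2} (-1)^j C(2,j)(7-j)!
= C(2,0)·7! - C(2,1)·6! + C(2,2)·5!
= 5040 - 1440 + 120
= 3720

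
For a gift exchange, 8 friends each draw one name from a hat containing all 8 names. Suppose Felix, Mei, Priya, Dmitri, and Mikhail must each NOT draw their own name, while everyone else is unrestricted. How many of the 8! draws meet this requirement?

21234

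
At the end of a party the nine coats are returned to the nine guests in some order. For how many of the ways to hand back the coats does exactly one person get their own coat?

Choose which one of the 9 is fixed: C(9,1) = 9.
The other 8 form a derangement: !8 = 14833.
Total: 9 × 14833 = 133497.

133497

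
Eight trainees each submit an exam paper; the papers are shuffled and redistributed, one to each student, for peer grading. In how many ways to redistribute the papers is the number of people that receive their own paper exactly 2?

Pick the 2 fixed positions: C(8,2) = 28 ways.
The remaining 6 must be deranged: !6 = 265.
Total: 28 × 265 = 7420.

7420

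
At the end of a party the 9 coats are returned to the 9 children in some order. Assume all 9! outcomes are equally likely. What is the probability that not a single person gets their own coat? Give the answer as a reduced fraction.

Favorable outcomes: !9 = 133496.
Total outcomes: 9! = 362880.
Probability = 133496/362880 = 16687/45360.

16687/45360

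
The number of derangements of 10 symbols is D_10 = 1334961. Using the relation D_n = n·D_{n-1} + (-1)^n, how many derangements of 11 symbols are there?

14684570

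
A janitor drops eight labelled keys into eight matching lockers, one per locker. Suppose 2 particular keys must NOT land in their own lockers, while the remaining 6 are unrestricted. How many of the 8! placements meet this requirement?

Let A_j be the event that the j-th constrained one is fixed. By inclusion-exclusion over the 2 events:
Σ_{j=0}^{2} (-1)^j C(2,j)(8-j)!
= C(2,0)·8! - C(2,1)·7! + C(2,2)·6!
= 40320 - 10080 + 720
= 30960

30960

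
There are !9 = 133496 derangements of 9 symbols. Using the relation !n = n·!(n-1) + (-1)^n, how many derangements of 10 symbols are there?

!10 = 10·133496 + 1 = 1334961.

1334961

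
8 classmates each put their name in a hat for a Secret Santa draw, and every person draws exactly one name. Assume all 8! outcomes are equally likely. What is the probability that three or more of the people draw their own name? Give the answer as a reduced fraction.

647/8064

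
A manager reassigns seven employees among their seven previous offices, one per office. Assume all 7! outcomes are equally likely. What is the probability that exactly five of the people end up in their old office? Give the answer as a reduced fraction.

1/240

Favorable outcomes: C(7,5)·!2 = 21·1 = 21.
Total outcomes: 7! = 5040.
Probability = 21/5040 = 1/240.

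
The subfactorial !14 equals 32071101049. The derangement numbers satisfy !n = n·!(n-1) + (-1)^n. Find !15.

!15 = 15·32071101049 - 1 = 481066515734.

481066515734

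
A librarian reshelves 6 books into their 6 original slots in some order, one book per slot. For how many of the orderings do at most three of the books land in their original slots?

Sum C(6,i)·!(6-i) for i = 0..3:
  i=0: C(6,0)·!6 = 1·265 = 265
  i=1: C(6,1)·!5 = 6·44 = 264
  i=2: C(6,2)·!4 = 15·9 = 135
  i=3: C(6,3)·!3 = 20·2 = 40
Total = 704.

704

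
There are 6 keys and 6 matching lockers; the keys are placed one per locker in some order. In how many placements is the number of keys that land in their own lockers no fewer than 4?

Sum C(6,i)·!(6-i) for i = 4..6:
  i=4: C(6,4)·!2 = 15·1 = 15
  i=5: C(6,5)·!1 = 6·0 = 0
  i=6: C(6,6)·!0 = 1·1 = 1
Total = 16.

16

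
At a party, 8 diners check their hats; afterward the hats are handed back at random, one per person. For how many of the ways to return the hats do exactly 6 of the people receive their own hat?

28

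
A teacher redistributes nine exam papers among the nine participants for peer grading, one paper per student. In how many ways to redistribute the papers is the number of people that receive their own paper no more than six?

362843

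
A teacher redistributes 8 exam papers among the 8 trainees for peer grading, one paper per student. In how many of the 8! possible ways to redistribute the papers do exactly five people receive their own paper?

Pick the 5 fixed positions: C(8,5) = 56 ways.
The other 3 form a derangement: !3 = 2.
Total: 56 × 2 = 112.

112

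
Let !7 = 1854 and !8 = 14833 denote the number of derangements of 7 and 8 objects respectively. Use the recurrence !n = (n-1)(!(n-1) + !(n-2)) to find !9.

133496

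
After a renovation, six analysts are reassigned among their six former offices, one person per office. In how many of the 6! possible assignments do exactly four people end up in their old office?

15

Pick the 4 fixed positions: C(6,4) = 15 ways.
The remaining 2 must be deranged: !2 = 1.
Total: 15 × 1 = 15.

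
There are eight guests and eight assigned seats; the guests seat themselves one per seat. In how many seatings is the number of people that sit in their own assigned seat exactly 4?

630

Pick the 4 fixed positions: C(8,4) = 70 ways.
The remaining 4 must be deranged: !4 = 9.
Total: 70 × 9 = 630.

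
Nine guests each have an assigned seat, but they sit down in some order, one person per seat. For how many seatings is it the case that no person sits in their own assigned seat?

133496

Use !n = n·!(n-1) + (-1)^n.
!9 = 9·14833 - 1 = 133496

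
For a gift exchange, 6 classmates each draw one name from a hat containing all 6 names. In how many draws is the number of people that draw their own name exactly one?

Pick the single fixed position: C(6,1) = 6 ways.
The remaining 5 must be deranged: !5 = 44.
Total: 6 × 44 = 264.

264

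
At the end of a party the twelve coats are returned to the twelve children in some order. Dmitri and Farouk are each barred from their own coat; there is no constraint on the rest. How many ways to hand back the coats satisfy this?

402796800

Let A_j be the event that the j-th constrained one is fixed. By inclusion-exclusion over the 2 events:
Σ_{j=0}^{2} (-1)^j C(2,j)(12-j)!
= C(2,0)·12! - C(2,1)·11! + C(2,2)·10!
= 479001600 - 79833600 + 3628800
= 402796800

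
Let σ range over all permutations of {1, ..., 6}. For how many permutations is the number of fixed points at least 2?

191

# with exactly i fixed is C(6,i)·!(6-i); sum over i=2..6:
  i=2: C(6,2)·!4 = 15·9 = 135
  i=3: C(6,3)·!3 = 20·2 = 40
  i=4: C(6,4)·!2 = 15·1 = 15
  i=5: C(6,5)·!1 = 6·0 = 0
  i=6: C(6,6)·!0 = 1·1 = 1
Total = 191.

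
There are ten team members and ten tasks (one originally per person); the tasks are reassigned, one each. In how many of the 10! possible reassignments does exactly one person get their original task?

1334960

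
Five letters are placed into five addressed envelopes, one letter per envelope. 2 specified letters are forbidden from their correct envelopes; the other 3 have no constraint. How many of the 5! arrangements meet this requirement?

Let A_j be the event that the j-th constrained one is fixed. By inclusion-exclusion over the 2 events:
Σ_{j=0}^{2} (-1)^j C(2,j)(5-j)!
= C(2,0)·5! - C(2,1)·4! + C(2,2)·3!
= 120 - 48 + 6
= 78

78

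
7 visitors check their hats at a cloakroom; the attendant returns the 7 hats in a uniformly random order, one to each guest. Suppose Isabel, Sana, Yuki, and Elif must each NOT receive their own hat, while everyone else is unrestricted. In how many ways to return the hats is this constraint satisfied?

Inclusion-exclusion on the 4 forbidden self-matches:
Σ_{j=0}^{4} (-1)^j C(4,j)(7-j)!
= C(4,0)·7! - C(4,1)·6! + C(4,2)·5! - C(4,3)·4! + C(4,4)·3!
= 5040 - 2880 + 720 - 96 + 6
= 2790

2790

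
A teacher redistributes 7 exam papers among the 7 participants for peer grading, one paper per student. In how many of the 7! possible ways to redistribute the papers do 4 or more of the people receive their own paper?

92

Sum C(7,i)·!(7-i) for i = 4..7:
  i=4: C(7,4)·!3 = 35·2 = 70
  i=5: C(7,5)·!2 = 21·1 = 21
  i=6: C(7,6)·!1 = 7·0 = 0
  i=7: C(7,7)·!0 = 1·1 = 1
Total = 92.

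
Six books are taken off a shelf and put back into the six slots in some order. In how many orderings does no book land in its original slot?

265

The number of derangements of 6 is !6 = Σ_{k=0}^{6} (-1)^k·6!/k!
= 6! - 6!/1! + 6!/2! - 6!/3! + 6!/4! - 6!/5! + 6!/6!
= 720 - 720 + 360 - 120 + 30 - 6 + 1
= 265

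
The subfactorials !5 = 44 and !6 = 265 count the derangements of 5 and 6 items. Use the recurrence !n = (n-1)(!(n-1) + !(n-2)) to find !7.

!7 = (7-1)·(!6 + !5) = 6·(265 + 44) = 6·309 = 1854.

1854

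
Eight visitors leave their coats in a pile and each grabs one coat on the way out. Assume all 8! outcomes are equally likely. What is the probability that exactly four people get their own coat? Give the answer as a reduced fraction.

1/64

Favorable outcomes: C(8,4)·!4 = 70·9 = 630.
Total outcomes: 8! = 40320.
Probability = 630/40320 = 1/64.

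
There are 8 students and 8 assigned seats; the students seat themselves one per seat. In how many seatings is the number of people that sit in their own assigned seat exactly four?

630

Pick the 4 fixed positions: C(8,4) = 70 ways.
The other 4 form a derangement: !4 = 9.
Total: 70 × 9 = 630.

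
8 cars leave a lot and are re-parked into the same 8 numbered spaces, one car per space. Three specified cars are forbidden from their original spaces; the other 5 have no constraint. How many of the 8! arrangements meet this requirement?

27240

Inclusion-exclusion on the 3 forbidden self-matches:
Σ_{j=0}^{3} (-1)^j C(3,j)(8-j)!
= C(3,0)·8! - C(3,1)·7! + C(3,2)·6! - C(3,3)·5!
= 40320 - 15120 + 2160 - 120
= 27240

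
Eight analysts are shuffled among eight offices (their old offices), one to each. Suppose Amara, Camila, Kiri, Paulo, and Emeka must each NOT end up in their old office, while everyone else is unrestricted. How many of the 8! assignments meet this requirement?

21234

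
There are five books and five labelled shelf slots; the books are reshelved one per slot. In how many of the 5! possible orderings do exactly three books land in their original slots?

10

Choose which 3 of the 5 are fixed: C(5,3) = 10.
The remaining 2 must be deranged: !2 = 1.
Total: 10 × 1 = 10.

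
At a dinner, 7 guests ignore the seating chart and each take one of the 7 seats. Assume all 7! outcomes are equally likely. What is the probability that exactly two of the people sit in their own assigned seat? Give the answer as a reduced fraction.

11/60

Favorable outcomes: C(7,2)·!5 = 21·44 = 924.
Total outcomes: 7! = 5040.
Probability = 924/5040 = 11/60.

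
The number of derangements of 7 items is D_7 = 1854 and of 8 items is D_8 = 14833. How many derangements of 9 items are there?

133496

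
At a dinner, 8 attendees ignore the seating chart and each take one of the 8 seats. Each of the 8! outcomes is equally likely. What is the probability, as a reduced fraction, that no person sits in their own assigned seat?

2119/5760

Favorable outcomes: !8 = 14833.
Total outcomes: 8! = 40320.
Probability = 14833/40320 = 2119/5760.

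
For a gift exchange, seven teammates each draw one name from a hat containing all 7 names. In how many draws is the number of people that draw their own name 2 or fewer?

4633

# with exactly i fixed is C(7,i)·!(7-i); sum over i=0..2:
  i=0: C(7,0)·!7 = 1·1854 = 1854
  i=1: C(7,1)·!6 = 7·265 = 1855
  i=2: C(7,2)·!5 = 21·44 = 924
Total = 4633.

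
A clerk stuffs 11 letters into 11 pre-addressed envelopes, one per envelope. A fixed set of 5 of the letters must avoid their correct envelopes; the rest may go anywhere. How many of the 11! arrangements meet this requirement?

Inclusion-exclusion on the 5 forbidden self-matches:
Σ_{j=0}^{5} (-1)^j C(5,j)(11-j)!
= C(5,0)·11! - C(5,1)·10! + C(5,2)·9! - C(5,3)·8! + C(5,4)·7! - C(5,5)·6!
= 39916800 - 18144000 + 3628800 - 403200 + 25200 - 720
= 25022880

25022880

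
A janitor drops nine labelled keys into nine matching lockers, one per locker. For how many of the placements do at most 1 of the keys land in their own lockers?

266993

Sum C(9,i)·!(9-i) for i = 0..1:
  i=0: C(9,0)·!9 = 1·133496 = 133496
  i=1: C(9,1)·!8 = 9·14833 = 133497
Total = 266993.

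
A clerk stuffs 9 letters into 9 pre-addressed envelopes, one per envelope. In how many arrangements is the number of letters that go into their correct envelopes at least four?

# with exactly i fixed is C(9,i)·!(9-i); sum over i=4..9:
  i=4: C(9,4)·!5 = 126·44 = 5544
  i=5: C(9,5)·!4 = 126·9 = 1134
  i=6: C(9,6)·!3 = 84·2 = 168
  i=7: C(9,7)·!2 = 36·1 = 36
  i=8: C(9,8)·!1 = 9·0 = 0
  i=9: C(9,9)·!0 = 1·1 = 1
Total = 6883.

6883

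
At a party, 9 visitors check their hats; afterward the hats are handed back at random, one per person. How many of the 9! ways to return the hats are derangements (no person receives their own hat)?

133496

The number of derangements of 9 is !9 = Σ_{k=0}^{9} (-1)^k·9!/k!
= 9! - 9!/1! + 9!/2! - 9!/3! + 9!/4! - 9!/5! + 9!/6! - 9!/7! + 9!/8! - 9!/9!
= 362880 - 362880 + 181440 - 60480 + 15120 - 3024 + 504 - 72 + 9 - 1
= 133496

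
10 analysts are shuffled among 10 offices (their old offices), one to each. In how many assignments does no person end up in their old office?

Recurrence: !10 = 10·!9 + (-1)^10.
!10 = 10·133496 + 1 = 1334961

1334961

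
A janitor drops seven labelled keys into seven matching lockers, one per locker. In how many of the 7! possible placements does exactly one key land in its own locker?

1855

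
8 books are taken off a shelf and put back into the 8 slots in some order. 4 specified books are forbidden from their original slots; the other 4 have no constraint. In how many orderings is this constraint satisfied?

Let A_j be the event that the j-th constrained one is fixed. By inclusion-exclusion over the 4 events:
Σ_{j=0}^{4} (-1)^j C(4,j)(8-j)!
= C(4,0)·8! - C(4,1)·7! + C(4,2)·6! - C(4,3)·5! + C(4,4)·4!
= 40320 - 20160 + 4320 - 480 + 24
= 24024

24024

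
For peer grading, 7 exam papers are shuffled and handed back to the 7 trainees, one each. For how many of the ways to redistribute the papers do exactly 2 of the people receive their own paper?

924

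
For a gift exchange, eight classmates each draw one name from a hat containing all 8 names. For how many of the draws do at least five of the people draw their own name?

141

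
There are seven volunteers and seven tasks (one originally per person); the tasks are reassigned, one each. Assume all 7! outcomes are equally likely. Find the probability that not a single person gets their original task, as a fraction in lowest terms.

103/280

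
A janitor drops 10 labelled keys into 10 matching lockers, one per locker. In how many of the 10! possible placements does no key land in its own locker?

1334961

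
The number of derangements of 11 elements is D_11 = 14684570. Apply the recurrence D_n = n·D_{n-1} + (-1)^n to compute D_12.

D_12 = 12·14684570 + 1 = 176214841.

176214841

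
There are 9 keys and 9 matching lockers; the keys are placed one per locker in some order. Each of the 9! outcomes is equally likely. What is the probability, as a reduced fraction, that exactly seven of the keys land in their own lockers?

Favorable outcomes: C(9,7)·!2 = 36·1 = 36.
Total outcomes: 9! = 362880.
Probability = 36/362880 = 1/10080.

1/10080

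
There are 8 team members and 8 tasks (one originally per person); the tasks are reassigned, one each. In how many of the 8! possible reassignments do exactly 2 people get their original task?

Pick the 2 fixed positions: C(8,2) = 28 ways.
The remaining 6 must be deranged: !6 = 265.
Total: 28 × 265 = 7420.

7420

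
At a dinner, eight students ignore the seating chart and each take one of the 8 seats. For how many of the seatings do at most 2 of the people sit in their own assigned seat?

Sum C(8,i)·!(8-i) for i = 0..2:
  i=0: C(8,0)·!8 = 1·14833 = 14833
  i=1: C(8,1)·!7 = 8·1854 = 14832
  i=2: C(8,2)·!6 = 28·265 = 7420
Total = 37085.

37085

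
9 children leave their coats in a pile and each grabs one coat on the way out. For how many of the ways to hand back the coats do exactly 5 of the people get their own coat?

1134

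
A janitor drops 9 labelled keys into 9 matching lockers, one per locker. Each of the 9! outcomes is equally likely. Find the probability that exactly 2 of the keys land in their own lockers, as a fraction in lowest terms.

Favorable outcomes: C(9,2)·!7 = 36·1854 = 66744.
Total outcomes: 9! = 362880.
Probability = 66744/362880 = 103/560.

103/560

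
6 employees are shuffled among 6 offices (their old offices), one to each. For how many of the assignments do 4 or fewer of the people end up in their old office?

719

# with exactly i fixed is C(6,i)·!(6-i); sum over i=0..4:
  i=0: C(6,0)·!6 = 1·265 = 265
  i=1: C(6,1)·!5 = 6·44 = 264
  i=2: C(6,2)·!4 = 15·9 = 135
  i=3: C(6,3)·!3 = 20·2 = 40
  i=4: C(6,4)·!2 = 15·1 = 15
Total = 719.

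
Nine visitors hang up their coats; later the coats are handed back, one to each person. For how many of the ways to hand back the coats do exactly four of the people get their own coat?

5544

Choose which 4 of the 9 are fixed: C(9,4) = 126.
The other 5 form a derangement: !5 = 44.
Total: 126 × 44 = 5544.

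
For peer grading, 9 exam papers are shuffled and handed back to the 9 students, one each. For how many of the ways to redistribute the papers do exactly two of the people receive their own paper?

66744

Pick the 2 fixed positions: C(9,2) = 36 ways.
The other 7 form a derangement: !7 = 1854.
Total: 36 × 1854 = 66744.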